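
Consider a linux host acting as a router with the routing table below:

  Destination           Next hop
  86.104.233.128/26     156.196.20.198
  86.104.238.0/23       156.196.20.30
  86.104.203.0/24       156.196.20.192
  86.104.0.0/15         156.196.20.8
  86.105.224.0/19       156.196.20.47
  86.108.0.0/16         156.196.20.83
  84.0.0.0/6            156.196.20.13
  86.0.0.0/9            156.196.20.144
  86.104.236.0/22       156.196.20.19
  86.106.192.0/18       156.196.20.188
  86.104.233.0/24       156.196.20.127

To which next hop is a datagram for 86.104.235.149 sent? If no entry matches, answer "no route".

156.196.20.8

Routes whose prefix contains 86.104.235.149:
  84.0.0.0/6 (84.0.0.0 - 87.255.255.255) -> 156.196.20.13
  86.0.0.0/9 (86.0.0.0 - 86.127.255.255) -> 156.196.20.144
  86.104.0.0/15 (86.104.0.0 - 86.105.255.255) -> 156.196.20.8
More-specific entries that do NOT match:
  86.104.233.128/26 (86.104.233.128 - 86.104.233.191) does not contain 86.104.235.149
  86.104.203.0/24 (86.104.203.0 - 86.104.203.255) does not contain 86.104.235.149
  86.104.233.0/24 (86.104.233.0 - 86.104.233.255) does not contain 86.104.235.149
  86.104.238.0/23 (86.104.238.0 - 86.104.239.255) does not contain 86.104.235.149
  86.104.236.0/22 (86.104.236.0 - 86.104.239.255) does not contain 86.104.235.149
  86.105.224.0/19 (86.105.224.0 - 86.105.255.255) does not contain 86.104.235.149
  86.106.192.0/18 (86.106.192.0 - 86.106.255.255) does not contain 86.104.235.149
  86.108.0.0/16 (86.108.0.0 - 86.108.255.255) does not contain 86.104.235.149
Longest matching prefix is /15 -> next hop 156.196.20.8.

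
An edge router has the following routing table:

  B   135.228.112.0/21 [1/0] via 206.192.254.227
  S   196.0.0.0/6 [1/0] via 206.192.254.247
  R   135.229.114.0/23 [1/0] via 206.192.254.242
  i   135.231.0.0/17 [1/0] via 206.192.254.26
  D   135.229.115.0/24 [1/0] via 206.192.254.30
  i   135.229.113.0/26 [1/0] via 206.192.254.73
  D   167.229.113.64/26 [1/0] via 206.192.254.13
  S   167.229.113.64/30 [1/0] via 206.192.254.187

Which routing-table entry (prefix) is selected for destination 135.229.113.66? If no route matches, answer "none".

none

135.229.113.66 is outside every listed prefix and there is no default route.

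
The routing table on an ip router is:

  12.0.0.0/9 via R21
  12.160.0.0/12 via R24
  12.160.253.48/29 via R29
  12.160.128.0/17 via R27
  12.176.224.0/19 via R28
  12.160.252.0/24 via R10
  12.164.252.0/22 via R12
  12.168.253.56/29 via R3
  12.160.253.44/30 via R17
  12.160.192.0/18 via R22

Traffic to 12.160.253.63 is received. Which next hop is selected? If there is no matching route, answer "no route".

R22

Routes whose prefix contains 12.160.253.63:
  12.160.0.0/12 (12.160.0.0 - 12.175.255.255) -> R24
  12.160.128.0/17 (12.160.128.0 - 12.160.255.255) -> R27
  12.160.192.0/18 (12.160.192.0 - 12.160.255.255) -> R22
More-specific entries that do NOT match:
  12.160.253.44/30 (12.160.253.44 - 12.160.253.47) does not contain 12.160.253.63
  12.160.253.48/29 (12.160.253.48 - 12.160.253.55) does not contain 12.160.253.63
  12.168.253.56/29 (12.168.253.56 - 12.168.253.63) does not contain 12.160.253.63
  12.160.252.0/24 (12.160.252.0 - 12.160.252.255) does not contain 12.160.253.63
  12.164.252.0/22 (12.164.252.0 - 12.164.255.255) does not contain 12.160.253.63
  12.176.224.0/19 (12.176.224.0 - 12.176.255.255) does not contain 12.160.253.63
Longest matching prefix is /18 -> next hop R22.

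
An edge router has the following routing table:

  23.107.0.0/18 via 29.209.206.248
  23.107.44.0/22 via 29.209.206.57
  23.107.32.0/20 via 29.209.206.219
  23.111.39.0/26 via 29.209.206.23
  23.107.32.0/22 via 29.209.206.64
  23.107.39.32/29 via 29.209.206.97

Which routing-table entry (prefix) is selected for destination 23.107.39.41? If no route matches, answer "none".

23.107.32.0/20

Entries matching 23.107.39.41:
  23.107.0.0/18 (23.107.0.0 - 23.107.63.255)
  23.107.32.0/20 (23.107.32.0 - 23.107.47.255)
Most specific is 23.107.32.0/20.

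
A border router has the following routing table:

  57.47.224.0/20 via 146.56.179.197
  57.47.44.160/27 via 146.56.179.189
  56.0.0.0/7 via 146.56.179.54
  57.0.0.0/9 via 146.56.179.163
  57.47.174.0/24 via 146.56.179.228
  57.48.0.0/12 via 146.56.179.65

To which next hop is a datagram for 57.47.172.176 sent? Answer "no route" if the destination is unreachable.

146.56.179.163

Routes whose prefix contains 57.47.172.176:
  56.0.0.0/7 (56.0.0.0 - 57.255.255.255) -> 146.56.179.54
  57.0.0.0/9 (57.0.0.0 - 57.127.255.255) -> 146.56.179.163
More-specific entries that do NOT match:
  57.47.44.160/27 (57.47.44.160 - 57.47.44.191) does not contain 57.47.172.176
  57.47.174.0/24 (57.47.174.0 - 57.47.174.255) does not contain 57.47.172.176
  57.47.224.0/20 (57.47.224.0 - 57.47.239.255) does not contain 57.47.172.176
  57.48.0.0/12 (57.48.0.0 - 57.63.255.255) does not contain 57.47.172.176
Longest matching prefix is /9 -> next hop 146.56.179.163.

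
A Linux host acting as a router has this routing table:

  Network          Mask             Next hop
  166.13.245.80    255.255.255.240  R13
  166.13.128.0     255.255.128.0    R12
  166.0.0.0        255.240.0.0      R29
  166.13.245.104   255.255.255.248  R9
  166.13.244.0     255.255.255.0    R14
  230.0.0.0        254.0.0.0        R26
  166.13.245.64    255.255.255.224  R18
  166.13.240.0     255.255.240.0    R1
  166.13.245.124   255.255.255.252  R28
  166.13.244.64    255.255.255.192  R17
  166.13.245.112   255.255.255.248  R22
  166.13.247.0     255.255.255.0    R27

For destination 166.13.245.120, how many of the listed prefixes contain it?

3

Prefixes containing 166.13.245.120:
  166.0.0.0/12 (166.0.0.0 - 166.15.255.255)
  166.13.128.0/17 (166.13.128.0 - 166.13.255.255)
  166.13.240.0/20 (166.13.240.0 - 166.13.255.255)
Total matching entries: 3.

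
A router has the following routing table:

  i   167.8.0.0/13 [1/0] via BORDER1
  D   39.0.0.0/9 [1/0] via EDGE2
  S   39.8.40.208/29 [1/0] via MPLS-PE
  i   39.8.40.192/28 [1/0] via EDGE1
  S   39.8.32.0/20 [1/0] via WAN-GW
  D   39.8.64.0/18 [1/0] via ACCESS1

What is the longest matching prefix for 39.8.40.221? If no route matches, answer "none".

39.8.32.0/20

Entries matching 39.8.40.221:
  39.0.0.0/9 (39.0.0.0 - 39.127.255.255)
  39.8.32.0/20 (39.8.32.0 - 39.8.47.255)
Most specific is 39.8.32.0/20.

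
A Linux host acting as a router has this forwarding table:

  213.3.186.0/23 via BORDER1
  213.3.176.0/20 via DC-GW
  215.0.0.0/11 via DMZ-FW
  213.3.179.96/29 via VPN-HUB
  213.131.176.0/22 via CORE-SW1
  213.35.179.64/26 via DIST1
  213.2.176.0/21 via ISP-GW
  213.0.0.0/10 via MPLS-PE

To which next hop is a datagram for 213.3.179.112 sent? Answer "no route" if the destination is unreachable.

DC-GW

Routes whose prefix contains 213.3.179.112:
  213.0.0.0/10 (213.0.0.0 - 213.63.255.255) -> MPLS-PE
  213.3.176.0/20 (213.3.176.0 - 213.3.191.255) -> DC-GW
More-specific entries that do NOT match:
  213.3.179.96/29 (213.3.179.96 - 213.3.179.103) does not contain 213.3.179.112
  213.35.179.64/26 (213.35.179.64 - 213.35.179.127) does not contain 213.3.179.112
  213.3.186.0/23 (213.3.186.0 - 213.3.187.255) does not contain 213.3.179.112
  213.131.176.0/22 (213.131.176.0 - 213.131.179.255) does not contain 213.3.179.112
  213.2.176.0/21 (213.2.176.0 - 213.2.183.255) does not contain 213.3.179.112
Longest matching prefix is /20 -> next hop DC-GW.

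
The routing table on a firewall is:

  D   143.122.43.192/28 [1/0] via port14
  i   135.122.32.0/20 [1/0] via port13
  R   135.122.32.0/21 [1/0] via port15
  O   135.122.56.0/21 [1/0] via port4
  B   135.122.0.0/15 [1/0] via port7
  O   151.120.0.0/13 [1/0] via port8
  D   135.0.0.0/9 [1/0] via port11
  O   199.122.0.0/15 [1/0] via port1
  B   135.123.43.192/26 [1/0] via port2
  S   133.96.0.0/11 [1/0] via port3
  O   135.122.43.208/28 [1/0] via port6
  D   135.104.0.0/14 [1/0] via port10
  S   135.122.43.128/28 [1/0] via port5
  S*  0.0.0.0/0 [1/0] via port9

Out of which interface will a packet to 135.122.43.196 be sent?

Routes whose prefix contains 135.122.43.196:
  0.0.0.0/0 (default, matches everything) -> port9
  135.0.0.0/9 (135.0.0.0 - 135.127.255.255) -> port11
  135.122.0.0/15 (135.122.0.0 - 135.123.255.255) -> port7
  135.122.32.0/20 (135.122.32.0 - 135.122.47.255) -> port13
More-specific entries that do NOT match:
  143.122.43.192/28 (143.122.43.192 - 143.122.43.207) does not contain 135.122.43.196
  135.122.43.208/28 (135.122.43.208 - 135.122.43.223) does not contain 135.122.43.196
  135.122.43.128/28 (135.122.43.128 - 135.122.43.143) does not contain 135.122.43.196
  135.123.43.192/26 (135.123.43.192 - 135.123.43.255) does not contain 135.122.43.196
  135.122.32.0/21 (135.122.32.0 - 135.122.39.255) does not contain 135.122.43.196
  135.122.56.0/21 (135.122.56.0 - 135.122.63.255) does not contain 135.122.43.196
Longest matching prefix is /20 -> interface port13.

port13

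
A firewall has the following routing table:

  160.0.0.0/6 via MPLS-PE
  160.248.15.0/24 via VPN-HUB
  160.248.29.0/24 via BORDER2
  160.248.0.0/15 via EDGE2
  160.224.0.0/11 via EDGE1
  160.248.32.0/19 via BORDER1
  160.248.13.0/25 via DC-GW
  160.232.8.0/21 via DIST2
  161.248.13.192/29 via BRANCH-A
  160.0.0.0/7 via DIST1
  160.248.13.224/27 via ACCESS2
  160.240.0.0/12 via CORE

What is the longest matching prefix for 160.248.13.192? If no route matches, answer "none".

Entries matching 160.248.13.192:
  160.0.0.0/6 (160.0.0.0 - 163.255.255.255)
  160.0.0.0/7 (160.0.0.0 - 161.255.255.255)
  160.224.0.0/11 (160.224.0.0 - 160.255.255.255)
  160.240.0.0/12 (160.240.0.0 - 160.255.255.255)
  160.248.0.0/15 (160.248.0.0 - 160.249.255.255)
Most specific is 160.248.0.0/15.

160.248.0.0/15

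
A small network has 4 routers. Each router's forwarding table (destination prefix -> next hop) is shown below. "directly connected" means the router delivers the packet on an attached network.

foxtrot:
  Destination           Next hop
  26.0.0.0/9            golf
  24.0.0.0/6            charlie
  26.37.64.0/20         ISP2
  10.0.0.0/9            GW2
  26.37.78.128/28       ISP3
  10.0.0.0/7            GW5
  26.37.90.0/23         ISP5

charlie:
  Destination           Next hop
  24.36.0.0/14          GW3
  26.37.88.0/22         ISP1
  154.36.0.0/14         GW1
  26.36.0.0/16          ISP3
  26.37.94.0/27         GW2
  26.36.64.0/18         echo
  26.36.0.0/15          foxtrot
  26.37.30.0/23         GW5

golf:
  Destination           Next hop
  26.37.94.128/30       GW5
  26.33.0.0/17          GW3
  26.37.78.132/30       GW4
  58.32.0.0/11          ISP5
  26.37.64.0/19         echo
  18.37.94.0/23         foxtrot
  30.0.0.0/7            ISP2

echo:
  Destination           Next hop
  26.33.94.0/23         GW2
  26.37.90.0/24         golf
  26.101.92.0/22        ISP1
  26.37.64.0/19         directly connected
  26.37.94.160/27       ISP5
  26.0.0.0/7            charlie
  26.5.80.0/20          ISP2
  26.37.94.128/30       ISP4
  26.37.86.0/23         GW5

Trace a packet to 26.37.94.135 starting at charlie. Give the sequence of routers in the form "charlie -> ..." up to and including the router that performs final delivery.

charlie -> foxtrot -> golf -> echo

At charlie: longest match for 26.37.94.135 is 26.36.0.0/15 -> foxtrot
At foxtrot: longest match for 26.37.94.135 is 26.0.0.0/9 -> golf
At golf: longest match for 26.37.94.135 is 26.37.64.0/19 -> echo
At echo: longest match for 26.37.94.135 is 26.37.64.0/19 -> directly connected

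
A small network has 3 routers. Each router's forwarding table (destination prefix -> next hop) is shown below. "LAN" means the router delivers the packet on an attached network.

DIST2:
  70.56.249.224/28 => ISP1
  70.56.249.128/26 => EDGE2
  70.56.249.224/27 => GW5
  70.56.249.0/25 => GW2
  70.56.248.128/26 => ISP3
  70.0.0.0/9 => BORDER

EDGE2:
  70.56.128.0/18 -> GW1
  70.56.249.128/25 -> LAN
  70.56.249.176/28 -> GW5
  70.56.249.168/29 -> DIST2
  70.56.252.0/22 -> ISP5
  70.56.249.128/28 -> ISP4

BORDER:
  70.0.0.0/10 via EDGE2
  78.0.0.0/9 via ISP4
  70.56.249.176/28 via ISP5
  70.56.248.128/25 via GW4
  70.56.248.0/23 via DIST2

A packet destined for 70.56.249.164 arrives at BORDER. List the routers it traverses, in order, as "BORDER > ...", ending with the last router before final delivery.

At BORDER: longest match for 70.56.249.164 is 70.56.248.0/23 -> DIST2
At DIST2: longest match for 70.56.249.164 is 70.56.249.128/26 -> EDGE2
At EDGE2: longest match for 70.56.249.164 is 70.56.249.128/25 -> LAN

BORDER > DIST2 > EDGE2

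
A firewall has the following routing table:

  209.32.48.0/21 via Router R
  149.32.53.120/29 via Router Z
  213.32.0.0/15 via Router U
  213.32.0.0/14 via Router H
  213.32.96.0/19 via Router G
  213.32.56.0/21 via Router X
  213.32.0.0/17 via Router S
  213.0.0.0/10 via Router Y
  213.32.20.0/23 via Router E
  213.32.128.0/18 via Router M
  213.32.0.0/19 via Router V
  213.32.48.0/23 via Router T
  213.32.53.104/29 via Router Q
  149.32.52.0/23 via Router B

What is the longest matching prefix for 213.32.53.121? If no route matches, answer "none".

213.32.0.0/17

Entries matching 213.32.53.121:
  213.0.0.0/10 (213.0.0.0 - 213.63.255.255)
  213.32.0.0/14 (213.32.0.0 - 213.35.255.255)
  213.32.0.0/15 (213.32.0.0 - 213.33.255.255)
  213.32.0.0/17 (213.32.0.0 - 213.32.127.255)
Most specific is 213.32.0.0/17.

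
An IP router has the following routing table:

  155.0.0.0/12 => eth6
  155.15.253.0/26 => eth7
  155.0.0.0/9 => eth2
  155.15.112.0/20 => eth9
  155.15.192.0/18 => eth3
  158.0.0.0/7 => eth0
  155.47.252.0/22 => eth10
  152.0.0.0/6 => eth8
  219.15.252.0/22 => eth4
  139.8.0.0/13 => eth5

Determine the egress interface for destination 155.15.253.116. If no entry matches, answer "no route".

Routes whose prefix contains 155.15.253.116:
  152.0.0.0/6 (152.0.0.0 - 155.255.255.255) -> eth8
  155.0.0.0/9 (155.0.0.0 - 155.127.255.255) -> eth2
  155.0.0.0/12 (155.0.0.0 - 155.15.255.255) -> eth6
  155.15.192.0/18 (155.15.192.0 - 155.15.255.255) -> eth3
More-specific entries that do NOT match:
  155.15.253.0/26 (155.15.253.0 - 155.15.253.63) does not contain 155.15.253.116
  155.47.252.0/22 (155.47.252.0 - 155.47.255.255) does not contain 155.15.253.116
  219.15.252.0/22 (219.15.252.0 - 219.15.255.255) does not contain 155.15.253.116
  155.15.112.0/20 (155.15.112.0 - 155.15.127.255) does not contain 155.15.253.116
Longest matching prefix is /18 -> interface eth3.

eth3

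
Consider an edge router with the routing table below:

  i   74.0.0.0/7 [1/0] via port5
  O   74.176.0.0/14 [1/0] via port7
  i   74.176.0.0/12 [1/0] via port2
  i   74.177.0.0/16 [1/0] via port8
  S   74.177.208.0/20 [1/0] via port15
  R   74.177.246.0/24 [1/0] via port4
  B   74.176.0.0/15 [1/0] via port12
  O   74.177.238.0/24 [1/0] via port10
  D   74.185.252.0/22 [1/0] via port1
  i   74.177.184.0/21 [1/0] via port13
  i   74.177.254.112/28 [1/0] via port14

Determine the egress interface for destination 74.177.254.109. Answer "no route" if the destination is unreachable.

port8

Routes whose prefix contains 74.177.254.109:
  74.0.0.0/7 (74.0.0.0 - 75.255.255.255) -> port5
  74.176.0.0/12 (74.176.0.0 - 74.191.255.255) -> port2
  74.176.0.0/14 (74.176.0.0 - 74.179.255.255) -> port7
  74.176.0.0/15 (74.176.0.0 - 74.177.255.255) -> port12
  74.177.0.0/16 (74.177.0.0 - 74.177.255.255) -> port8
More-specific entries that do NOT match:
  74.177.254.112/28 (74.177.254.112 - 74.177.254.127) does not contain 74.177.254.109
  74.177.246.0/24 (74.177.246.0 - 74.177.246.255) does not contain 74.177.254.109
  74.177.238.0/24 (74.177.238.0 - 74.177.238.255) does not contain 74.177.254.109
  74.185.252.0/22 (74.185.252.0 - 74.185.255.255) does not contain 74.177.254.109
  74.177.184.0/21 (74.177.184.0 - 74.177.191.255) does not contain 74.177.254.109
  74.177.208.0/20 (74.177.208.0 - 74.177.223.255) does not contain 74.177.254.109
Longest matching prefix is /16 -> interface port8.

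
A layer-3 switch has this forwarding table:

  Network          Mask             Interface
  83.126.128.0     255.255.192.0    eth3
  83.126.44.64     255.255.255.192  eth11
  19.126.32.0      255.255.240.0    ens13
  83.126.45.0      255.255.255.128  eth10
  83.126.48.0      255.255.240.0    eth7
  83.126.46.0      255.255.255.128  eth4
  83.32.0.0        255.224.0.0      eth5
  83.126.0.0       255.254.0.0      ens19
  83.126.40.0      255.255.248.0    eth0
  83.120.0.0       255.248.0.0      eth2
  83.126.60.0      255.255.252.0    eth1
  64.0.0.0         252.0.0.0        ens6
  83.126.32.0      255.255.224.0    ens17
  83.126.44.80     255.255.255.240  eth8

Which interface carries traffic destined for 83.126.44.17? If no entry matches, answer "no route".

eth0

Routes whose prefix contains 83.126.44.17:
  83.120.0.0/13 (83.120.0.0 - 83.127.255.255) -> eth2
  83.126.0.0/15 (83.126.0.0 - 83.127.255.255) -> ens19
  83.126.32.0/19 (83.126.32.0 - 83.126.63.255) -> ens17
  83.126.40.0/21 (83.126.40.0 - 83.126.47.255) -> eth0
More-specific entries that do NOT match:
  83.126.44.80/28 (83.126.44.80 - 83.126.44.95) does not contain 83.126.44.17
  83.126.44.64/26 (83.126.44.64 - 83.126.44.127) does not contain 83.126.44.17
  83.126.45.0/25 (83.126.45.0 - 83.126.45.127) does not contain 83.126.44.17
  83.126.46.0/25 (83.126.46.0 - 83.126.46.127) does not contain 83.126.44.17
  83.126.60.0/22 (83.126.60.0 - 83.126.63.255) does not contain 83.126.44.17
Longest matching prefix is /21 -> interface eth0.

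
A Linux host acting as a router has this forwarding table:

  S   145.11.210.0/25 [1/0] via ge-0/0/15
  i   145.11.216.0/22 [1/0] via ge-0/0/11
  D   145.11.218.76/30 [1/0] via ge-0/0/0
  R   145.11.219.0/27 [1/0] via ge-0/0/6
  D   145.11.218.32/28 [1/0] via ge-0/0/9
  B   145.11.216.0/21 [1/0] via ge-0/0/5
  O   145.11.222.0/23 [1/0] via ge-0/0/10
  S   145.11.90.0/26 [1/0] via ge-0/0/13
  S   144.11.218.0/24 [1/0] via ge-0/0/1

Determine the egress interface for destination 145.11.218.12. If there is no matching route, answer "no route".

ge-0/0/11

Routes whose prefix contains 145.11.218.12:
  145.11.216.0/21 (145.11.216.0 - 145.11.223.255) -> ge-0/0/5
  145.11.216.0/22 (145.11.216.0 - 145.11.219.255) -> ge-0/0/11
More-specific entries that do NOT match:
  145.11.218.76/30 (145.11.218.76 - 145.11.218.79) does not contain 145.11.218.12
  145.11.218.32/28 (145.11.218.32 - 145.11.218.47) does not contain 145.11.218.12
  145.11.219.0/27 (145.11.219.0 - 145.11.219.31) does not contain 145.11.218.12
  145.11.90.0/26 (145.11.90.0 - 145.11.90.63) does not contain 145.11.218.12
  145.11.210.0/25 (145.11.210.0 - 145.11.210.127) does not contain 145.11.218.12
  144.11.218.0/24 (144.11.218.0 - 144.11.218.255) does not contain 145.11.218.12
  145.11.222.0/23 (145.11.222.0 - 145.11.223.255) does not contain 145.11.218.12
Longest matching prefix is /22 -> interface ge-0/0/11.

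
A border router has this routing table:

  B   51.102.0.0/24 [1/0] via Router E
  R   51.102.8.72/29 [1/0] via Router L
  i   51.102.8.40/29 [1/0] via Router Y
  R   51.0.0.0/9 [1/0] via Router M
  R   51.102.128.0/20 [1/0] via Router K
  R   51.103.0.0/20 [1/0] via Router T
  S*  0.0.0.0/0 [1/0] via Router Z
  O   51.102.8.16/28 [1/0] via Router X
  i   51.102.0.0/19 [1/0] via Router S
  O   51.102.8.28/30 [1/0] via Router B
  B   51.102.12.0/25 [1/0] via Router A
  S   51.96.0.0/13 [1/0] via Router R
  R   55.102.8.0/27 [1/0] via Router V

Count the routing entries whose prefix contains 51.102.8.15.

Prefixes containing 51.102.8.15:
  0.0.0.0/0 (default, matches everything)
  51.0.0.0/9 (51.0.0.0 - 51.127.255.255)
  51.96.0.0/13 (51.96.0.0 - 51.103.255.255)
  51.102.0.0/19 (51.102.0.0 - 51.102.31.255)
Total matching entries: 4.

4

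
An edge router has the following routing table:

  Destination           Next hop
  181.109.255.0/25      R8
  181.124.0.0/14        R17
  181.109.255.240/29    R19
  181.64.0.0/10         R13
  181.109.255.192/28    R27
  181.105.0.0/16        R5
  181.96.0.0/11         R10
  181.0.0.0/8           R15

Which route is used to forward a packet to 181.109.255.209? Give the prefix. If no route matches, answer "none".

Entries matching 181.109.255.209:
  181.0.0.0/8 (181.0.0.0 - 181.255.255.255)
  181.64.0.0/10 (181.64.0.0 - 181.127.255.255)
  181.96.0.0/11 (181.96.0.0 - 181.127.255.255)
Most specific is 181.96.0.0/11.

181.96.0.0/11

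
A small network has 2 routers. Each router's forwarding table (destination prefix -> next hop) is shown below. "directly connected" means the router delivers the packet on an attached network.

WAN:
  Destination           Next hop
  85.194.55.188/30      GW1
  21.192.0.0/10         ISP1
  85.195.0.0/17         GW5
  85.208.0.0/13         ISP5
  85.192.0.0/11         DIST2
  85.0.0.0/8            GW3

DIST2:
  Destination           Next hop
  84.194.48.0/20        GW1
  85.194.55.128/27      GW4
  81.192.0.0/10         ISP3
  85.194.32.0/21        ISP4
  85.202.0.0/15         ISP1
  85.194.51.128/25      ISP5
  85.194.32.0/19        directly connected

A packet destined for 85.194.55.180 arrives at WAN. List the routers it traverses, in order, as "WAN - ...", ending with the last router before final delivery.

WAN - DIST2

At WAN: longest match for 85.194.55.180 is 85.192.0.0/11 -> DIST2
At DIST2: longest match for 85.194.55.180 is 85.194.32.0/19 -> directly connected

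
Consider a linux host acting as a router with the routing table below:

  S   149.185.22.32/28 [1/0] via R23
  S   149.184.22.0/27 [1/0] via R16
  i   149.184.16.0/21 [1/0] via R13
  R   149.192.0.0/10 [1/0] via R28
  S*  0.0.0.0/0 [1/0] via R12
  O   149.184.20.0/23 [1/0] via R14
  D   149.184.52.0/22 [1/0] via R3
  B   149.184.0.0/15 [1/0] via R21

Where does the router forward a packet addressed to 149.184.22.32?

Routes whose prefix contains 149.184.22.32:
  0.0.0.0/0 (default, matches everything) -> R12
  149.184.0.0/15 (149.184.0.0 - 149.185.255.255) -> R21
  149.184.16.0/21 (149.184.16.0 - 149.184.23.255) -> R13
More-specific entries that do NOT match:
  149.185.22.32/28 (149.185.22.32 - 149.185.22.47) does not contain 149.184.22.32
  149.184.22.0/27 (149.184.22.0 - 149.184.22.31) does not contain 149.184.22.32
  149.184.20.0/23 (149.184.20.0 - 149.184.21.255) does not contain 149.184.22.32
  149.184.52.0/22 (149.184.52.0 - 149.184.55.255) does not contain 149.184.22.32
Longest matching prefix is /21 -> next hop R13.

R13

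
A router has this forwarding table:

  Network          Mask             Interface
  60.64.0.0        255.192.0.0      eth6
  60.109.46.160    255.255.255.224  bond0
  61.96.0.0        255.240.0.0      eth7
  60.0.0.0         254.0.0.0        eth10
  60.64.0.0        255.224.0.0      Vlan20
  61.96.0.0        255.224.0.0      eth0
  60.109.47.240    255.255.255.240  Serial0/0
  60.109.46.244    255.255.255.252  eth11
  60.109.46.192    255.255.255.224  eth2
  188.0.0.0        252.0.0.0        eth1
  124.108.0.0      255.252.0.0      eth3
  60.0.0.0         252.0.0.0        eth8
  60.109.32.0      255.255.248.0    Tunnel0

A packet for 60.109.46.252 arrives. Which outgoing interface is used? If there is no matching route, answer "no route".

eth6

Routes whose prefix contains 60.109.46.252:
  60.0.0.0/6 (60.0.0.0 - 63.255.255.255) -> eth8
  60.0.0.0/7 (60.0.0.0 - 61.255.255.255) -> eth10
  60.64.0.0/10 (60.64.0.0 - 60.127.255.255) -> eth6
More-specific entries that do NOT match:
  60.109.46.244/30 (60.109.46.244 - 60.109.46.247) does not contain 60.109.46.252
  60.109.47.240/28 (60.109.47.240 - 60.109.47.255) does not contain 60.109.46.252
  60.109.46.160/27 (60.109.46.160 - 60.109.46.191) does not contain 60.109.46.252
  60.109.46.192/27 (60.109.46.192 - 60.109.46.223) does not contain 60.109.46.252
  60.109.32.0/21 (60.109.32.0 - 60.109.39.255) does not contain 60.109.46.252
  124.108.0.0/14 (124.108.0.0 - 124.111.255.255) does not contain 60.109.46.252
  61.96.0.0/12 (61.96.0.0 - 61.111.255.255) does not contain 60.109.46.252
  60.64.0.0/11 (60.64.0.0 - 60.95.255.255) does not contain 60.109.46.252
  61.96.0.0/11 (61.96.0.0 - 61.127.255.255) does not contain 60.109.46.252
Longest matching prefix is /10 -> interface eth6.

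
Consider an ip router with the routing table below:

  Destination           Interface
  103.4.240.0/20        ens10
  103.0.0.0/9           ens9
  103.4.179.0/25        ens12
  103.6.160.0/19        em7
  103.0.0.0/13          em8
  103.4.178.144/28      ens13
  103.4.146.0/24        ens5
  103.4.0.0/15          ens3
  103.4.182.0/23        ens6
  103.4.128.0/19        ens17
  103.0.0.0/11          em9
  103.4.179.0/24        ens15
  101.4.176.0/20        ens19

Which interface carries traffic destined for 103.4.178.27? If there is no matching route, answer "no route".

Routes whose prefix contains 103.4.178.27:
  103.0.0.0/9 (103.0.0.0 - 103.127.255.255) -> ens9
  103.0.0.0/11 (103.0.0.0 - 103.31.255.255) -> em9
  103.0.0.0/13 (103.0.0.0 - 103.7.255.255) -> em8
  103.4.0.0/15 (103.4.0.0 - 103.5.255.255) -> ens3
More-specific entries that do NOT match:
  103.4.178.144/28 (103.4.178.144 - 103.4.178.159) does not contain 103.4.178.27
  103.4.179.0/25 (103.4.179.0 - 103.4.179.127) does not contain 103.4.178.27
  103.4.146.0/24 (103.4.146.0 - 103.4.146.255) does not contain 103.4.178.27
  103.4.179.0/24 (103.4.179.0 - 103.4.179.255) does not contain 103.4.178.27
  103.4.182.0/23 (103.4.182.0 - 103.4.183.255) does not contain 103.4.178.27
  103.4.240.0/20 (103.4.240.0 - 103.4.255.255) does not contain 103.4.178.27
  101.4.176.0/20 (101.4.176.0 - 101.4.191.255) does not contain 103.4.178.27
  103.6.160.0/19 (103.6.160.0 - 103.6.191.255) does not contain 103.4.178.27
  103.4.128.0/19 (103.4.128.0 - 103.4.159.255) does not contain 103.4.178.27
Longest matching prefix is /15 -> interface ens3.

ens3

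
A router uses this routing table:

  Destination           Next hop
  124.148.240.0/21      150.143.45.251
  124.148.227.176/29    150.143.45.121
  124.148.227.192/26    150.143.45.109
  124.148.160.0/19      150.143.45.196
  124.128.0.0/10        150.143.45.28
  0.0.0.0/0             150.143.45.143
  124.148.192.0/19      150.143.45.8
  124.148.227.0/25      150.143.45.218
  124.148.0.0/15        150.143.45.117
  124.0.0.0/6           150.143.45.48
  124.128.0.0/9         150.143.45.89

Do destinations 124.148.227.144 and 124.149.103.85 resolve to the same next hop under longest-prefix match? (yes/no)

yes

124.148.227.144: longest match 124.148.0.0/15 -> 150.143.45.117
124.149.103.85: longest match 124.148.0.0/15 -> 150.143.45.117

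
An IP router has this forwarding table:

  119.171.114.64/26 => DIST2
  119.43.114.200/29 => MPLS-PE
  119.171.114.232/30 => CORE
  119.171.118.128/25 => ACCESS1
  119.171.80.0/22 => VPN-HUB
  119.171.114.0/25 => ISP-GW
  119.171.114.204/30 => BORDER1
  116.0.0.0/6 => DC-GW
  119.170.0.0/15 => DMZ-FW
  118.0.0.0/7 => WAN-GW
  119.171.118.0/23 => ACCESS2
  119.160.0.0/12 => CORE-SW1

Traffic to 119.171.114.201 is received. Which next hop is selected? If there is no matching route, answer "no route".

Routes whose prefix contains 119.171.114.201:
  116.0.0.0/6 (116.0.0.0 - 119.255.255.255) -> DC-GW
  118.0.0.0/7 (118.0.0.0 - 119.255.255.255) -> WAN-GW
  119.160.0.0/12 (119.160.0.0 - 119.175.255.255) -> CORE-SW1
  119.170.0.0/15 (119.170.0.0 - 119.171.255.255) -> DMZ-FW
More-specific entries that do NOT match:
  119.171.114.232/30 (119.171.114.232 - 119.171.114.235) does not contain 119.171.114.201
  119.171.114.204/30 (119.171.114.204 - 119.171.114.207) does not contain 119.171.114.201
  119.43.114.200/29 (119.43.114.200 - 119.43.114.207) does not contain 119.171.114.201
  119.171.114.64/26 (119.171.114.64 - 119.171.114.127) does not contain 119.171.114.201
  119.171.118.128/25 (119.171.118.128 - 119.171.118.255) does not contain 119.171.114.201
  119.171.114.0/25 (119.171.114.0 - 119.171.114.127) does not contain 119.171.114.201
  119.171.118.0/23 (119.171.118.0 - 119.171.119.255) does not contain 119.171.114.201
  119.171.80.0/22 (119.171.80.0 - 119.171.83.255) does not contain 119.171.114.201
Longest matching prefix is /15 -> next hop DMZ-FW.

DMZ-FW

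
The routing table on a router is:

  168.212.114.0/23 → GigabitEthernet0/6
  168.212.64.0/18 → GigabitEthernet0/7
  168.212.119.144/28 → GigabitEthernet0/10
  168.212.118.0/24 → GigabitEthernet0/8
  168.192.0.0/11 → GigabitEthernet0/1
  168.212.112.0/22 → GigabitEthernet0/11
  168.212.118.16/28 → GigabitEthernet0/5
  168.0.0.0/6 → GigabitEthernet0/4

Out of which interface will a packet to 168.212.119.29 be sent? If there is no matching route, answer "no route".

Routes whose prefix contains 168.212.119.29:
  168.0.0.0/6 (168.0.0.0 - 171.255.255.255) -> GigabitEthernet0/4
  168.192.0.0/11 (168.192.0.0 - 168.223.255.255) -> GigabitEthernet0/1
  168.212.64.0/18 (168.212.64.0 - 168.212.127.255) -> GigabitEthernet0/7
More-specific entries that do NOT match:
  168.212.119.144/28 (168.212.119.144 - 168.212.119.159) does not contain 168.212.119.29
  168.212.118.16/28 (168.212.118.16 - 168.212.118.31) does not contain 168.212.119.29
  168.212.118.0/24 (168.212.118.0 - 168.212.118.255) does not contain 168.212.119.29
  168.212.114.0/23 (168.212.114.0 - 168.212.115.255) does not contain 168.212.119.29
  168.212.112.0/22 (168.212.112.0 - 168.212.115.255) does not contain 168.212.119.29
Longest matching prefix is /18 -> interface GigabitEthernet0/7.

GigabitEthernet0/7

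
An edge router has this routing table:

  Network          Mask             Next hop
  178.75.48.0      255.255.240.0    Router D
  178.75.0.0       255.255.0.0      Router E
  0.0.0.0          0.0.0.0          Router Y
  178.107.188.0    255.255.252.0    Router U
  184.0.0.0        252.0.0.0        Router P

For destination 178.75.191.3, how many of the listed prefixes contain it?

2

Prefixes containing 178.75.191.3:
  0.0.0.0/0 (default, matches everything)
  178.75.0.0/16 (178.75.0.0 - 178.75.255.255)
Total matching entries: 2.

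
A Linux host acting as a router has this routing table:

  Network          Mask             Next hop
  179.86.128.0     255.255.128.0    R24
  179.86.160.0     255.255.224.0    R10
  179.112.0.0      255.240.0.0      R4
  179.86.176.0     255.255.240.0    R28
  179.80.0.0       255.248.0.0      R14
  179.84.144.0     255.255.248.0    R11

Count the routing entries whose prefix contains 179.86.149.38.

2

Prefixes containing 179.86.149.38:
  179.80.0.0/13 (179.80.0.0 - 179.87.255.255)
  179.86.128.0/17 (179.86.128.0 - 179.86.255.255)
Total matching entries: 2.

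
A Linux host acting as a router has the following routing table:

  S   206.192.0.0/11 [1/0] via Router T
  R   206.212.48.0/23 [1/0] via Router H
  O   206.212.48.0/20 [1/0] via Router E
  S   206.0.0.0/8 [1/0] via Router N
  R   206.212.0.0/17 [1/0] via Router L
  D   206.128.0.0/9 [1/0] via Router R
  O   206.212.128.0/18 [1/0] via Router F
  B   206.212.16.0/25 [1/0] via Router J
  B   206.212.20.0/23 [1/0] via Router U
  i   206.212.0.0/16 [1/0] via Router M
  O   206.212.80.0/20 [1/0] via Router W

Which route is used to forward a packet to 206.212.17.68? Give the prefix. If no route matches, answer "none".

Entries matching 206.212.17.68:
  206.0.0.0/8 (206.0.0.0 - 206.255.255.255)
  206.128.0.0/9 (206.128.0.0 - 206.255.255.255)
  206.192.0.0/11 (206.192.0.0 - 206.223.255.255)
  206.212.0.0/16 (206.212.0.0 - 206.212.255.255)
  206.212.0.0/17 (206.212.0.0 - 206.212.127.255)
Most specific is 206.212.0.0/17.

206.212.0.0/17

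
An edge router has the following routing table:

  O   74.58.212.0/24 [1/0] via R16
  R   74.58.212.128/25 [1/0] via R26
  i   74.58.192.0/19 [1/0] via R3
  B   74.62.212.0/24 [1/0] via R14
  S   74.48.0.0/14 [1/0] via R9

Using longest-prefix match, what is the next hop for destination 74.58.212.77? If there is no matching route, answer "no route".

R16

Routes whose prefix contains 74.58.212.77:
  74.58.192.0/19 (74.58.192.0 - 74.58.223.255) -> R3
  74.58.212.0/24 (74.58.212.0 - 74.58.212.255) -> R16
More-specific entries that do NOT match:
  74.58.212.128/25 (74.58.212.128 - 74.58.212.255) does not contain 74.58.212.77
Longest matching prefix is /24 -> next hop R16.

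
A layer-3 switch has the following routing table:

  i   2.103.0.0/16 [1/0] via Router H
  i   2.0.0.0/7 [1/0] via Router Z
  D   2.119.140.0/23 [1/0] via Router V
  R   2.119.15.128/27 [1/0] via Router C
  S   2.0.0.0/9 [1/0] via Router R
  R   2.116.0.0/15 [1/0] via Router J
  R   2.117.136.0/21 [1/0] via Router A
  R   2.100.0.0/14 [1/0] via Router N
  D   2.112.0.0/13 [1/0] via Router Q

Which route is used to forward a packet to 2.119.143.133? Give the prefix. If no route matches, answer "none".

2.112.0.0/13

Entries matching 2.119.143.133:
  2.0.0.0/7 (2.0.0.0 - 3.255.255.255)
  2.0.0.0/9 (2.0.0.0 - 2.127.255.255)
  2.112.0.0/13 (2.112.0.0 - 2.119.255.255)
Most specific is 2.112.0.0/13.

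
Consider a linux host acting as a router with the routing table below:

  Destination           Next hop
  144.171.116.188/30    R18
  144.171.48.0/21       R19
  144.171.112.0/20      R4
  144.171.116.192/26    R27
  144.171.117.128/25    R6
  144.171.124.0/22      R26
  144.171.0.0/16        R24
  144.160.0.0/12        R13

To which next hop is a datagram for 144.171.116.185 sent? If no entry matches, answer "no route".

R4

Routes whose prefix contains 144.171.116.185:
  144.160.0.0/12 (144.160.0.0 - 144.175.255.255) -> R13
  144.171.0.0/16 (144.171.0.0 - 144.171.255.255) -> R24
  144.171.112.0/20 (144.171.112.0 - 144.171.127.255) -> R4
More-specific entries that do NOT match:
  144.171.116.188/30 (144.171.116.188 - 144.171.116.191) does not contain 144.171.116.185
  144.171.116.192/26 (144.171.116.192 - 144.171.116.255) does not contain 144.171.116.185
  144.171.117.128/25 (144.171.117.128 - 144.171.117.255) does not contain 144.171.116.185
  144.171.124.0/22 (144.171.124.0 - 144.171.127.255) does not contain 144.171.116.185
  144.171.48.0/21 (144.171.48.0 - 144.171.55.255) does not contain 144.171.116.185
Longest matching prefix is /20 -> next hop R4.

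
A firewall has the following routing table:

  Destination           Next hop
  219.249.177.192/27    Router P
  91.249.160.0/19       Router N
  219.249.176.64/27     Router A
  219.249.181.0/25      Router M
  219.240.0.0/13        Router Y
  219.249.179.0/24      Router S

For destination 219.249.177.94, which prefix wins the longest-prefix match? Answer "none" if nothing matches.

219.249.177.94 is outside every listed prefix and there is no default route.

none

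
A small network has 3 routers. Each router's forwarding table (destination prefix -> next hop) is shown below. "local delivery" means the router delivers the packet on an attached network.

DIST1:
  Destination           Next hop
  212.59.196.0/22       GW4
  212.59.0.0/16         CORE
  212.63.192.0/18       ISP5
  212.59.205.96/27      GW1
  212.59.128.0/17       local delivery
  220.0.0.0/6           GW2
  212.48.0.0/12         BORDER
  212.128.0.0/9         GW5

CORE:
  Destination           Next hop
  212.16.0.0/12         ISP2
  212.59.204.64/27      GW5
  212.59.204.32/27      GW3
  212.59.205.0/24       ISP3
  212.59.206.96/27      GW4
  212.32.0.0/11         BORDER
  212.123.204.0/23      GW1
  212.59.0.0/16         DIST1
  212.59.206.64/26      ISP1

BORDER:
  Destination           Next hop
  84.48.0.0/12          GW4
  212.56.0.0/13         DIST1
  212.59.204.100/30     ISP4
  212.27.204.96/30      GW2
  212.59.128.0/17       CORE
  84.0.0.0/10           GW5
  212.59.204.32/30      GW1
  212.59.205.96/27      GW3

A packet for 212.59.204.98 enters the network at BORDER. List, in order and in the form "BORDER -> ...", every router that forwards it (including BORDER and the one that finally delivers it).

BORDER -> CORE -> DIST1

At BORDER: longest match for 212.59.204.98 is 212.59.128.0/17 -> CORE
At CORE: longest match for 212.59.204.98 is 212.59.0.0/16 -> DIST1
At DIST1: longest match for 212.59.204.98 is 212.59.128.0/17 -> local delivery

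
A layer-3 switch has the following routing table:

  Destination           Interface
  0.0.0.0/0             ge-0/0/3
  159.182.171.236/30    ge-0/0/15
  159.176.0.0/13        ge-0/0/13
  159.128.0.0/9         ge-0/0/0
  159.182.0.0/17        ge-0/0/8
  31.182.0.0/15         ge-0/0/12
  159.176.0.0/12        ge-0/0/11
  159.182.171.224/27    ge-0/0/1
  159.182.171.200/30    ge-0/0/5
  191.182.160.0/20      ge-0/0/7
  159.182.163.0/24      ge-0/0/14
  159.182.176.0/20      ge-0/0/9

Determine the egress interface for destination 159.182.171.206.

ge-0/0/13

Routes whose prefix contains 159.182.171.206:
  0.0.0.0/0 (default, matches everything) -> ge-0/0/3
  159.128.0.0/9 (159.128.0.0 - 159.255.255.255) -> ge-0/0/0
  159.176.0.0/12 (159.176.0.0 - 159.191.255.255) -> ge-0/0/11
  159.176.0.0/13 (159.176.0.0 - 159.183.255.255) -> ge-0/0/13
More-specific entries that do NOT match:
  159.182.171.236/30 (159.182.171.236 - 159.182.171.239) does not contain 159.182.171.206
  159.182.171.200/30 (159.182.171.200 - 159.182.171.203) does not contain 159.182.171.206
  159.182.171.224/27 (159.182.171.224 - 159.182.171.255) does not contain 159.182.171.206
  159.182.163.0/24 (159.182.163.0 - 159.182.163.255) does not contain 159.182.171.206
  191.182.160.0/20 (191.182.160.0 - 191.182.175.255) does not contain 159.182.171.206
  159.182.176.0/20 (159.182.176.0 - 159.182.191.255) does not contain 159.182.171.206
  159.182.0.0/17 (159.182.0.0 - 159.182.127.255) does not contain 159.182.171.206
  31.182.0.0/15 (31.182.0.0 - 31.183.255.255) does not contain 159.182.171.206
Longest matching prefix is /13 -> interface ge-0/0/13.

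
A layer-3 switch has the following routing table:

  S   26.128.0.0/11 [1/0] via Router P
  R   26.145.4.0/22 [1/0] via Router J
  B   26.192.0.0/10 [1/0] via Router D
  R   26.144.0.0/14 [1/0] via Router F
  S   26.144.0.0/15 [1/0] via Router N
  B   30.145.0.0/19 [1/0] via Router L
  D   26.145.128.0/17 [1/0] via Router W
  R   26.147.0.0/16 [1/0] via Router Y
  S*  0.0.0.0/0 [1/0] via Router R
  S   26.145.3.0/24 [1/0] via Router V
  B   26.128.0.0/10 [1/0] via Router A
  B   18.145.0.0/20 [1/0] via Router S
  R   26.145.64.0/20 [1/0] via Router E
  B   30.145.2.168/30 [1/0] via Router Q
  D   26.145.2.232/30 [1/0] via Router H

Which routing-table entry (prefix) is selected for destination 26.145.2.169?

Entries matching 26.145.2.169:
  0.0.0.0/0 (default, matches everything)
  26.128.0.0/10 (26.128.0.0 - 26.191.255.255)
  26.128.0.0/11 (26.128.0.0 - 26.159.255.255)
  26.144.0.0/14 (26.144.0.0 - 26.147.255.255)
  26.144.0.0/15 (26.144.0.0 - 26.145.255.255)
Most specific is 26.144.0.0/15.

26.144.0.0/15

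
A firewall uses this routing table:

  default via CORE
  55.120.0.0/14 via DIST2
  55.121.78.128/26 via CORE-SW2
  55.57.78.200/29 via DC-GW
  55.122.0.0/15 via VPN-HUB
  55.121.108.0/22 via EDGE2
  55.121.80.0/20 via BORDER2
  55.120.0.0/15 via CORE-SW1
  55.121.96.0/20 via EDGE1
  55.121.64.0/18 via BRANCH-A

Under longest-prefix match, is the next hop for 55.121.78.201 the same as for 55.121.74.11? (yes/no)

55.121.78.201: longest match 55.121.64.0/18 -> BRANCH-A
55.121.74.11: longest match 55.121.64.0/18 -> BRANCH-A

yes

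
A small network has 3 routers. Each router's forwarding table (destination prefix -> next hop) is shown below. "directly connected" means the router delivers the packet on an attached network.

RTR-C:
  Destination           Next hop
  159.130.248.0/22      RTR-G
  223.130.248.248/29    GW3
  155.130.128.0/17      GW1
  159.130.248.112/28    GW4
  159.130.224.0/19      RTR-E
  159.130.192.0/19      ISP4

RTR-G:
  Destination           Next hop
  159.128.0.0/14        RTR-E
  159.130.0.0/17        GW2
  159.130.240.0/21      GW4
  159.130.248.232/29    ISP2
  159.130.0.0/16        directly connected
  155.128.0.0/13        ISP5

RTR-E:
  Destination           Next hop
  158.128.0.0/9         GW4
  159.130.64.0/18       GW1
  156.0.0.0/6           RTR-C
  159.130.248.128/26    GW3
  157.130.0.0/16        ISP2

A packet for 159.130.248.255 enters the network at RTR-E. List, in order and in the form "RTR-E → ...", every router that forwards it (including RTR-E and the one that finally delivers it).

RTR-E → RTR-C → RTR-G

At RTR-E: longest match for 159.130.248.255 is 156.0.0.0/6 -> RTR-C
At RTR-C: longest match for 159.130.248.255 is 159.130.248.0/22 -> RTR-G
At RTR-G: longest match for 159.130.248.255 is 159.130.0.0/16 -> directly connected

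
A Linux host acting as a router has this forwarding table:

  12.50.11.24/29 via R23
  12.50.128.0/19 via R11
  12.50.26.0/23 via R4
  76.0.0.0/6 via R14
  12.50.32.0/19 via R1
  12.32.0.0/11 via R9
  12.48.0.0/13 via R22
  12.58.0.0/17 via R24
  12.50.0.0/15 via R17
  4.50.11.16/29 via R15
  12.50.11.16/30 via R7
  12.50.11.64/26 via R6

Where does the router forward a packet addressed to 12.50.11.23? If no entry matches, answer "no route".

R17

Routes whose prefix contains 12.50.11.23:
  12.32.0.0/11 (12.32.0.0 - 12.63.255.255) -> R9
  12.48.0.0/13 (12.48.0.0 - 12.55.255.255) -> R22
  12.50.0.0/15 (12.50.0.0 - 12.51.255.255) -> R17
More-specific entries that do NOT match:
  12.50.11.16/30 (12.50.11.16 - 12.50.11.19) does not contain 12.50.11.23
  12.50.11.24/29 (12.50.11.24 - 12.50.11.31) does not contain 12.50.11.23
  4.50.11.16/29 (4.50.11.16 - 4.50.11.23) does not contain 12.50.11.23
  12.50.11.64/26 (12.50.11.64 - 12.50.11.127) does not contain 12.50.11.23
  12.50.26.0/23 (12.50.26.0 - 12.50.27.255) does not contain 12.50.11.23
  12.50.128.0/19 (12.50.128.0 - 12.50.159.255) does not contain 12.50.11.23
  12.50.32.0/19 (12.50.32.0 - 12.50.63.255) does not contain 12.50.11.23
  12.58.0.0/17 (12.58.0.0 - 12.58.127.255) does not contain 12.50.11.23
Longest matching prefix is /15 -> next hop R17.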